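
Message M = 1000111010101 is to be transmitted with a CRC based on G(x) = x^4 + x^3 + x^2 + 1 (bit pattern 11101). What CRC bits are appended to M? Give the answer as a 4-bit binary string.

0111

Append 4 zeros: 10001110101010000. Divide by 11101 (XOR where the leading bit is 1):
  pos 0: 10001 XOR 11101 = 01100
  pos 1: 11001 XOR 11101 = 00100
  pos 3: 10010 XOR 11101 = 01111
  pos 4: 11111 XOR 11101 = 00010
  pos 7: 10010 XOR 11101 = 01111
  pos 8: 11111 XOR 11101 = 00010
  pos 11: 10000 XOR 11101 = 01101
  pos 12: 11010 XOR 11101 = 00111
Remainder (last 4 bits) = 0111. This is the CRC / FCS.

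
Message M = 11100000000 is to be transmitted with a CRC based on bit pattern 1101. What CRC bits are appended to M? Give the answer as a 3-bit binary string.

010

Append 3 zeros: 11100000000000. Divide by 1101 (XOR where the leading bit is 1):
  pos 0: 1110 XOR 1101 = 0011
  pos 2: 1100 XOR 1101 = 0001
  pos 5: 1000 XOR 1101 = 0101
  pos 6: 1010 XOR 1101 = 0111
  pos 7: 1110 XOR 1101 = 0011
  pos 9: 1100 XOR 1101 = 0001
Remainder (last 3 bits) = 010. This is the CRC / FCS.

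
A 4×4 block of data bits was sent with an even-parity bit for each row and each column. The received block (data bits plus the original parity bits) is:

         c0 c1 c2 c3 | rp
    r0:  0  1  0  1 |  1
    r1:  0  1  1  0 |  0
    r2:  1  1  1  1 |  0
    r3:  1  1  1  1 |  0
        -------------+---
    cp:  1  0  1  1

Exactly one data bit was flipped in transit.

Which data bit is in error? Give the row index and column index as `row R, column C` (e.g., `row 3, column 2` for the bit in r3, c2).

row 0, column 0

Recompute each row's even parity and compare to rp:
  r0: data parity 0, sent rp 1 → mismatch
  r1: data parity 0, sent rp 0 → ok
  r2: data parity 0, sent rp 0 → ok
  r3: data parity 0, sent rp 0 → ok
Recompute each column's even parity and compare to cp:
  c0: data parity 0, sent cp 1 → mismatch
  c1: data parity 0, sent cp 0 → ok
  c2: data parity 1, sent cp 1 → ok
  c3: data parity 1, sent cp 1 → ok
Exactly one row (r0) and one column (c0) fail → the flipped bit is at their intersection.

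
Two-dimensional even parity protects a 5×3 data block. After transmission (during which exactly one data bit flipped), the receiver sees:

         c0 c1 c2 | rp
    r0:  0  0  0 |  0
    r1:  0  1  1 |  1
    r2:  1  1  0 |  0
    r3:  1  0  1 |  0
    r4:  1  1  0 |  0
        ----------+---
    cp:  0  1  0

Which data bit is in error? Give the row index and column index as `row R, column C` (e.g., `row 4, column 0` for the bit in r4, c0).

row 1, column 0

Recompute each row's even parity and compare to rp:
  r0: data parity 0, sent rp 0 → ok
  r1: data parity 0, sent rp 1 → mismatch
  r2: data parity 0, sent rp 0 → ok
  r3: data parity 0, sent rp 0 → ok
  r4: data parity 0, sent rp 0 → ok
Recompute each column's even parity and compare to cp:
  c0: data parity 1, sent cp 0 → mismatch
  c1: data parity 1, sent cp 1 → ok
  c2: data parity 0, sent cp 0 → ok
Exactly one row (r1) and one column (c0) fail → the flipped bit is at their intersection.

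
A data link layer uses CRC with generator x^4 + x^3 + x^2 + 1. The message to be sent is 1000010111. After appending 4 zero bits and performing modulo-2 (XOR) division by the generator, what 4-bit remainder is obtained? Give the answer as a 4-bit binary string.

1000

Append 4 zeros: 10000101110000. Divide by 11101 (XOR where the leading bit is 1):
  pos 0: 10000 XOR 11101 = 01101
  pos 1: 11011 XOR 11101 = 00110
  pos 3: 11001 XOR 11101 = 00100
  pos 5: 10011 XOR 11101 = 01110
  pos 6: 11100 XOR 11101 = 00001
Remainder (last 4 bits) = 1000. This is the CRC / FCS.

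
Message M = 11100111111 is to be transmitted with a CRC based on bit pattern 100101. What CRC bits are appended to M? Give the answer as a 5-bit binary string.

00011

Append 5 zeros: 1110011111100000. Divide by 100101 (XOR where the leading bit is 1):
  pos 0: 111001 XOR 100101 = 011100
  pos 1: 111001 XOR 100101 = 011100
  pos 2: 111001 XOR 100101 = 011100
  pos 3: 111001 XOR 100101 = 011100
  pos 4: 111001 XOR 100101 = 011100
  pos 5: 111001 XOR 100101 = 011100
  pos 6: 111000 XOR 100101 = 011101
  pos 7: 111010 XOR 100101 = 011111
  pos 8: 111110 XOR 100101 = 011011
  pos 9: 110110 XOR 100101 = 010011
  pos 10: 100110 XOR 100101 = 000011
Remainder (last 5 bits) = 00011. This is the CRC / FCS.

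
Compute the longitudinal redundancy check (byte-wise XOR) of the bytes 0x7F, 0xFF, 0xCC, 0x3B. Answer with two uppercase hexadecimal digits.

77

XOR the bytes together:
  start with 0x7F
  0x7F ⊕ 0xFF = 0x80
  0x80 ⊕ 0xCC = 0x4C
  0x4C ⊕ 0x3B = 0x77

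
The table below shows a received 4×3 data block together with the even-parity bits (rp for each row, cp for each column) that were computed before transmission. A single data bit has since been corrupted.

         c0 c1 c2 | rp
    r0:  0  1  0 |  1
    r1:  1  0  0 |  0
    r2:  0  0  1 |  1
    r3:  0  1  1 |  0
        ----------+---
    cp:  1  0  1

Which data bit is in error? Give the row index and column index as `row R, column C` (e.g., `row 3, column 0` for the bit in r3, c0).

row 1, column 2

Recompute each row's even parity and compare to rp:
  r0: data parity 1, sent rp 1 → ok
  r1: data parity 1, sent rp 0 → mismatch
  r2: data parity 1, sent rp 1 → ok
  r3: data parity 0, sent rp 0 → ok
Recompute each column's even parity and compare to cp:
  c0: data parity 1, sent cp 1 → ok
  c1: data parity 0, sent cp 0 → ok
  c2: data parity 0, sent cp 1 → mismatch
Exactly one row (r1) and one column (c2) fail → the flipped bit is at their intersection.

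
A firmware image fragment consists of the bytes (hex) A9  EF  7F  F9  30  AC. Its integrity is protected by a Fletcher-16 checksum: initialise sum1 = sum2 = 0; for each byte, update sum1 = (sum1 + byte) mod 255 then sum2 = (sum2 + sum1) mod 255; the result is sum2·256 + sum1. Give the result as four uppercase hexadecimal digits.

A2EF

Running sums (mod 255):
  after byte 0 (A9): sum1=169, sum2=169
  after byte 1 (EF): sum1=153, sum2=67
  after byte 2 (7F): sum1=25, sum2=92
  after byte 3 (F9): sum1=19, sum2=111
  after byte 4 (30): sum1=67, sum2=178
  after byte 5 (AC): sum1=239, sum2=162
Checksum = sum2·256 + sum1 = 162·256 + 239 = 41711 = 0xA2EF.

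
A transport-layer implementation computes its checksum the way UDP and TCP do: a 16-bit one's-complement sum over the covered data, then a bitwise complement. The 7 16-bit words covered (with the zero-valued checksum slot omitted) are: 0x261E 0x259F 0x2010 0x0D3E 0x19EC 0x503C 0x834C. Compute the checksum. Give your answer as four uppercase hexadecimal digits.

One's-complement addition (fold any carry out of bit 15 back into bit 0):
  0x261E + 0x259F = 0x04BBD
  0x4BBD + 0x2010 = 0x06BCD
  0x6BCD + 0x0D3E = 0x0790B
  0x790B + 0x19EC = 0x092F7
  0x92F7 + 0x503C = 0x0E333
  0xE333 + 0x834C = 0x1667F → wrap carry → 0x6680
One's-complement sum = 0x6680.
Checksum = ~0x6680 & 0xFFFF = 0x997F.

997F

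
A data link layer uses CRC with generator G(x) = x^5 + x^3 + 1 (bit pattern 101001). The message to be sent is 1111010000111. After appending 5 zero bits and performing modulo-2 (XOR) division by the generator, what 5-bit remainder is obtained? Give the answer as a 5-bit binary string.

11001

Append 5 zeros: 111101000011100000. Divide by 101001 (XOR where the leading bit is 1):
  pos 0: 111101 XOR 101001 = 010100
  pos 1: 101000 XOR 101001 = 000001
  pos 6: 100011 XOR 101001 = 001010
  pos 8: 101010 XOR 101001 = 000011
  pos 12: 110000 XOR 101001 = 011001
Remainder (last 5 bits) = 11001. This is the CRC / FCS.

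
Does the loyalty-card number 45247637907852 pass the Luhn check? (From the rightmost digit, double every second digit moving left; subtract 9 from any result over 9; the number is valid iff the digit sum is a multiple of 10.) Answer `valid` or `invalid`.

From the right, keep odd positions and double even positions (subtract 9 from any doubled value over 9):
  doubled (positions 2,4,...): 1 5 9 6 5 4 8 → sum 38
  kept (positions 1,3,...): 2 8 0 7 6 4 5 → sum 32
Total = 70.
70 mod 10 = 0, so the number is valid.

valid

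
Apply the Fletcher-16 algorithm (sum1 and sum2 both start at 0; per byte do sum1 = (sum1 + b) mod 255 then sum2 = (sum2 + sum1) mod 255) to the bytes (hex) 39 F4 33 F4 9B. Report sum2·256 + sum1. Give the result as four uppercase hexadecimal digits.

Running sums (mod 255):
  after byte 0 (39): sum1=57, sum2=57
  after byte 1 (F4): sum1=46, sum2=103
  after byte 2 (33): sum1=97, sum2=200
  after byte 3 (F4): sum1=86, sum2=31
  after byte 4 (9B): sum1=241, sum2=17
Checksum = sum2·256 + sum1 = 17·256 + 241 = 4593 = 0x11F1.

11F1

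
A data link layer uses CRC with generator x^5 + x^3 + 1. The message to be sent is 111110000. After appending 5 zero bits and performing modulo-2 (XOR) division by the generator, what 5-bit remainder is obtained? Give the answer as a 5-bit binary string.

01010

Append 5 zeros: 11111000000000. Divide by 101001 (XOR where the leading bit is 1):
  pos 0: 111110 XOR 101001 = 010111
  pos 1: 101110 XOR 101001 = 000111
  pos 4: 111000 XOR 101001 = 010001
  pos 5: 100010 XOR 101001 = 001011
  pos 7: 101100 XOR 101001 = 000101
Remainder (last 5 bits) = 01010. This is the CRC / FCS.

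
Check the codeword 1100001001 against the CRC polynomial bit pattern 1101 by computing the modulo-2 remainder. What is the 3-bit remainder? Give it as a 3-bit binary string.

010

Modulo-2 division of 1100001001 by 1101:
  pos 0: 1100 XOR 1101 = 0001
  pos 3: 1001 XOR 1101 = 0100
  pos 4: 1000 XOR 1101 = 0101
  pos 5: 1010 XOR 1101 = 0111
  pos 6: 1111 XOR 1101 = 0010
Remainder = 010 (nonzero — an error is detected).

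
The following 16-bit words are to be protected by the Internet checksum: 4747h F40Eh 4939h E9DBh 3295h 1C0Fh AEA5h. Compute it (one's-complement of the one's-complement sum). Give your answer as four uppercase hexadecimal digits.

One's-complement addition (fold any carry out of bit 15 back into bit 0):
  0x4747 + 0xF40E = 0x13B55 → wrap carry → 0x3B56
  0x3B56 + 0x4939 = 0x0848F
  0x848F + 0xE9DB = 0x16E6A → wrap carry → 0x6E6B
  0x6E6B + 0x3295 = 0x0A100
  0xA100 + 0x1C0F = 0x0BD0F
  0xBD0F + 0xAEA5 = 0x16BB4 → wrap carry → 0x6BB5
One's-complement sum = 0x6BB5.
Checksum = ~0x6BB5 & 0xFFFF = 0x944A.

944A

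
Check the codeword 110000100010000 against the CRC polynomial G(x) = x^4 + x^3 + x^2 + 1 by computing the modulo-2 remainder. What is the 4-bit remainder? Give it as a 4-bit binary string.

0000

Modulo-2 division of 110000100010000 by 11101:
  pos 0: 11000 XOR 11101 = 00101
  pos 2: 10101 XOR 11101 = 01000
  pos 3: 10000 XOR 11101 = 01101
  pos 4: 11010 XOR 11101 = 00111
  pos 6: 11101 XOR 11101 = 00000
Remainder = 0000 (zero — the frame passes the CRC check).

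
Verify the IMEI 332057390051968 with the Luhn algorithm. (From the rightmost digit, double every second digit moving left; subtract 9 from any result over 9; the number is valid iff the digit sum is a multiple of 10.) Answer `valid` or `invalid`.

valid

From the right, keep odd positions and double even positions (subtract 9 from any doubled value over 9):
  doubled (positions 2,4,...): 3 2 0 9 5 0 6 → sum 25
  kept (positions 1,3,...): 8 9 5 0 3 5 2 3 → sum 35
Total = 60.
60 mod 10 = 0, so the number is valid.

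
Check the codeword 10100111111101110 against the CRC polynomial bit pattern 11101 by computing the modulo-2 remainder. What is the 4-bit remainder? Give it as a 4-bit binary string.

0000

Modulo-2 division of 10100111111101110 by 11101:
  pos 0: 10100 XOR 11101 = 01001
  pos 1: 10011 XOR 11101 = 01110
  pos 2: 11101 XOR 11101 = 00000
  pos 7: 11111 XOR 11101 = 00010
  pos 10: 10011 XOR 11101 = 01110
  pos 11: 11101 XOR 11101 = 00000
Remainder = 0000 (zero — the frame passes the CRC check).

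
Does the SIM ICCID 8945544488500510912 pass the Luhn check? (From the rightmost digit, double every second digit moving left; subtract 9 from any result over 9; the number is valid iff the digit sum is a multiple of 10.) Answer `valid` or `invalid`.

invalid

From the right, keep odd positions and double even positions (subtract 9 from any doubled value over 9):
  doubled (positions 2,4,...): 2 0 1 0 7 8 8 1 9 → sum 36
  kept (positions 1,3,...): 2 9 1 0 5 8 4 5 4 8 → sum 46
Total = 82.
82 mod 10 = 2, so the number is invalid.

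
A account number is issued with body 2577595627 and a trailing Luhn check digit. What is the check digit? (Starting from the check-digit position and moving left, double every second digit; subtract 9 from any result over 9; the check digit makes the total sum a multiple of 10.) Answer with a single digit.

Partial digits right→left: 7 2 6 5 9 5 7 7 5 2
Double every second digit counting from the check-digit position (so the 1st, 3rd, 5th, ... of the partial from the right).
  doubled (with −9 where >9): 5 3 9 5 1 → sum 23
  kept as-is: 2 5 5 7 2 → sum 21
Total = 23 + 21 = 44.
Check digit = (10 − (44 mod 10)) mod 10 = 6.

6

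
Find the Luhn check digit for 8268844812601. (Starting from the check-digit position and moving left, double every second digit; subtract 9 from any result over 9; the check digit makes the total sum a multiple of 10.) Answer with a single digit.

Partial digits right→left: 1 0 6 2 1 8 4 4 8 8 6 2 8
Double every second digit counting from the check-digit position (so the 1st, 3rd, 5th, ... of the partial from the right).
  doubled (with −9 where >9): 2 3 2 8 7 3 7 → sum 32
  kept as-is: 0 2 8 4 8 2 → sum 24
Total = 32 + 24 = 56.
Check digit = (10 − (56 mod 10)) mod 10 = 4.

4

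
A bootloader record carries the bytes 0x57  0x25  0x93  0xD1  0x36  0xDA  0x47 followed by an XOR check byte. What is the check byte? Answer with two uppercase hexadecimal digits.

9B

XOR the bytes together:
  start with 0x57
  0x57 ⊕ 0x25 = 0x72
  0x72 ⊕ 0x93 = 0xE1
  0xE1 ⊕ 0xD1 = 0x30
  0x30 ⊕ 0x36 = 0x06
  0x06 ⊕ 0xDA = 0xDC
  0xDC ⊕ 0x47 = 0x9B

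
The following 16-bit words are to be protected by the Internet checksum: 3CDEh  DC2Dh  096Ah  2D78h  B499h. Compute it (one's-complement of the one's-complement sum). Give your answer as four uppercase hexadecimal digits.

One's-complement addition (fold any carry out of bit 15 back into bit 0):
  0x3CDE + 0xDC2D = 0x1190B → wrap carry → 0x190C
  0x190C + 0x096A = 0x02276
  0x2276 + 0x2D78 = 0x04FEE
  0x4FEE + 0xB499 = 0x10487 → wrap carry → 0x0488
One's-complement sum = 0x0488.
Checksum = ~0x0488 & 0xFFFF = 0xFB77.

FB77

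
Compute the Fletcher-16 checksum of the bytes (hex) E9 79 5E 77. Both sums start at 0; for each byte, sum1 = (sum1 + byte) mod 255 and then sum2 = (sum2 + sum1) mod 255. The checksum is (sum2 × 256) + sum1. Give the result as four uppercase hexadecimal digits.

4839

Running sums (mod 255):
  after byte 0 (E9): sum1=233, sum2=233
  after byte 1 (79): sum1=99, sum2=77
  after byte 2 (5E): sum1=193, sum2=15
  after byte 3 (77): sum1=57, sum2=72
Checksum = sum2·256 + sum1 = 72·256 + 57 = 18489 = 0x4839.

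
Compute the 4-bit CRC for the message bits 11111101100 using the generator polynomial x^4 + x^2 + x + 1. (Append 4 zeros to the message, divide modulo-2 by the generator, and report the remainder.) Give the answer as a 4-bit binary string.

0101

Append 4 zeros: 111111011000000. Divide by 10111 (XOR where the leading bit is 1):
  pos 0: 11111 XOR 10111 = 01000
  pos 1: 10001 XOR 10111 = 00110
  pos 3: 11001 XOR 10111 = 01110
  pos 4: 11101 XOR 10111 = 01010
  pos 5: 10100 XOR 10111 = 00011
  pos 8: 11000 XOR 10111 = 01111
  pos 9: 11110 XOR 10111 = 01001
  pos 10: 10010 XOR 10111 = 00101
Remainder (last 4 bits) = 0101. This is the CRC / FCS.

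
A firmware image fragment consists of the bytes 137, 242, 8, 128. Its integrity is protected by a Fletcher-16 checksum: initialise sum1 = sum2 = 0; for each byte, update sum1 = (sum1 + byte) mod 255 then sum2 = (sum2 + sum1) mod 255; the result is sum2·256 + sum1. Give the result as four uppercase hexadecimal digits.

Running sums (mod 255):
  after byte 0 (137): sum1=137, sum2=137
  after byte 1 (242): sum1=124, sum2=6
  after byte 2 (8): sum1=132, sum2=138
  after byte 3 (128): sum1=5, sum2=143
Checksum = sum2·256 + sum1 = 143·256 + 5 = 36613 = 0x8F05.

8F05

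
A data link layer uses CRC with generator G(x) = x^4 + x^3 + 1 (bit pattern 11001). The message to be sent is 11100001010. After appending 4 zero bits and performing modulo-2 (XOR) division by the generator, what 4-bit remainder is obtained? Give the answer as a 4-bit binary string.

0101

Append 4 zeros: 111000010100000. Divide by 11001 (XOR where the leading bit is 1):
  pos 0: 11100 XOR 11001 = 00101
  pos 2: 10100 XOR 11001 = 01101
  pos 3: 11011 XOR 11001 = 00010
  pos 6: 10010 XOR 11001 = 01011
  pos 7: 10110 XOR 11001 = 01111
  pos 8: 11110 XOR 11001 = 00111
  pos 10: 11100 XOR 11001 = 00101
Remainder (last 4 bits) = 0101. This is the CRC / FCS.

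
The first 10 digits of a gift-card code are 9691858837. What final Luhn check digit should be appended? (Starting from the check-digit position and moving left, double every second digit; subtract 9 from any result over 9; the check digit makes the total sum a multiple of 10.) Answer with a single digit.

5

Partial digits right→left: 7 3 8 8 5 8 1 9 6 9
Double every second digit counting from the check-digit position (so the 1st, 3rd, 5th, ... of the partial from the right).
  doubled (with −9 where >9): 5 7 1 2 3 → sum 18
  kept as-is: 3 8 8 9 9 → sum 37
Total = 18 + 37 = 55.
Check digit = (10 − (55 mod 10)) mod 10 = 5.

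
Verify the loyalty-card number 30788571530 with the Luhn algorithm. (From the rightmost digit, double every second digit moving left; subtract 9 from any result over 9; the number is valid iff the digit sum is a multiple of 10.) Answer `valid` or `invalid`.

From the right, keep odd positions and double even positions (subtract 9 from any doubled value over 9):
  doubled (positions 2,4,...): 6 2 1 7 0 → sum 16
  kept (positions 1,3,...): 0 5 7 8 7 3 → sum 30
Total = 46.
46 mod 10 = 6, so the number is invalid.

invalid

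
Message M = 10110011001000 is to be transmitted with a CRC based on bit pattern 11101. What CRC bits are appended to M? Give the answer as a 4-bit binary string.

1111

Append 4 zeros: 101100110010000000. Divide by 11101 (XOR where the leading bit is 1):
  pos 0: 10110 XOR 11101 = 01011
  pos 1: 10110 XOR 11101 = 01011
  pos 2: 10111 XOR 11101 = 01010
  pos 3: 10101 XOR 11101 = 01000
  pos 4: 10000 XOR 11101 = 01101
  pos 5: 11010 XOR 11101 = 00111
  pos 7: 11110 XOR 11101 = 00011
  pos 10: 11000 XOR 11101 = 00101
  pos 12: 10100 XOR 11101 = 01001
  pos 13: 10010 XOR 11101 = 01111
Remainder (last 4 bits) = 1111. This is the CRC / FCS.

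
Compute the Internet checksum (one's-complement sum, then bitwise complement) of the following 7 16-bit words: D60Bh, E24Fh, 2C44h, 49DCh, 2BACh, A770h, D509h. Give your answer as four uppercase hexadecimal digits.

295D

One's-complement addition (fold any carry out of bit 15 back into bit 0):
  0xD60B + 0xE24F = 0x1B85A → wrap carry → 0xB85B
  0xB85B + 0x2C44 = 0x0E49F
  0xE49F + 0x49DC = 0x12E7B → wrap carry → 0x2E7C
  0x2E7C + 0x2BAC = 0x05A28
  0x5A28 + 0xA770 = 0x10198 → wrap carry → 0x0199
  0x0199 + 0xD509 = 0x0D6A2
One's-complement sum = 0xD6A2.
Checksum = ~0xD6A2 & 0xFFFF = 0x295D.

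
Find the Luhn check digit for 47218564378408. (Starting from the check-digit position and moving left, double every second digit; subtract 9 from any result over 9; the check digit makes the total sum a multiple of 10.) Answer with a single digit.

Partial digits right→left: 8 0 4 8 7 3 4 6 5 8 1 2 7 4
Double every second digit counting from the check-digit position (so the 1st, 3rd, 5th, ... of the partial from the right).
  doubled (with −9 where >9): 7 8 5 8 1 2 5 → sum 36
  kept as-is: 0 8 3 6 8 2 4 → sum 31
Total = 36 + 31 = 67.
Check digit = (10 − (67 mod 10)) mod 10 = 3.

3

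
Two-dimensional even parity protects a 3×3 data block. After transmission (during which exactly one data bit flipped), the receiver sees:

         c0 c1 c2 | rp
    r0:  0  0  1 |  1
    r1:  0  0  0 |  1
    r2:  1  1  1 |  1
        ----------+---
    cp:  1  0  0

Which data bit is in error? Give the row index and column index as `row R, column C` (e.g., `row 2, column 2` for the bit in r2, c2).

Recompute each row's even parity and compare to rp:
  r0: data parity 1, sent rp 1 → ok
  r1: data parity 0, sent rp 1 → mismatch
  r2: data parity 1, sent rp 1 → ok
Recompute each column's even parity and compare to cp:
  c0: data parity 1, sent cp 1 → ok
  c1: data parity 1, sent cp 0 → mismatch
  c2: data parity 0, sent cp 0 → ok
Exactly one row (r1) and one column (c1) fail → the flipped bit is at their intersection.

row 1, column 1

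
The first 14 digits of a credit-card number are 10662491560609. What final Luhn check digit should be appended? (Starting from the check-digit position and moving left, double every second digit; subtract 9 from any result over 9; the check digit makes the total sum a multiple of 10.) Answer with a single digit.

9

Partial digits right→left: 9 0 6 0 6 5 1 9 4 2 6 6 0 1
Double every second digit counting from the check-digit position (so the 1st, 3rd, 5th, ... of the partial from the right).
  doubled (with −9 where >9): 9 3 3 2 8 3 0 → sum 28
  kept as-is: 0 0 5 9 2 6 1 → sum 23
Total = 28 + 23 = 51.
Check digit = (10 − (51 mod 10)) mod 10 = 9.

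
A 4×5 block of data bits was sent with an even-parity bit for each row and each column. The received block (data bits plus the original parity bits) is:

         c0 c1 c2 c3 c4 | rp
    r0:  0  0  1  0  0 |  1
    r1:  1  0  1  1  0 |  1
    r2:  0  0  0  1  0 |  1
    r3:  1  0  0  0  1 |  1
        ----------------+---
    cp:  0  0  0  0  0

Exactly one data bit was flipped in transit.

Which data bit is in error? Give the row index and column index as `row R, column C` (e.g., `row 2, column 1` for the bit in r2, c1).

row 3, column 4

Recompute each row's even parity and compare to rp:
  r0: data parity 1, sent rp 1 → ok
  r1: data parity 1, sent rp 1 → ok
  r2: data parity 1, sent rp 1 → ok
  r3: data parity 0, sent rp 1 → mismatch
Recompute each column's even parity and compare to cp:
  c0: data parity 0, sent cp 0 → ok
  c1: data parity 0, sent cp 0 → ok
  c2: data parity 0, sent cp 0 → ok
  c3: data parity 0, sent cp 0 → ok
  c4: data parity 1, sent cp 0 → mismatch
Exactly one row (r3) and one column (c4) fail → the flipped bit is at their intersection.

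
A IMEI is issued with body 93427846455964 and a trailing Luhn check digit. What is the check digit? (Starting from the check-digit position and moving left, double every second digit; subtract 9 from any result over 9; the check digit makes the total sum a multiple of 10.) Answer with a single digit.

3

Partial digits right→left: 4 6 9 5 5 4 6 4 8 7 2 4 3 9
Double every second digit counting from the check-digit position (so the 1st, 3rd, 5th, ... of the partial from the right).
  doubled (with −9 where >9): 8 9 1 3 7 4 6 → sum 38
  kept as-is: 6 5 4 4 7 4 9 → sum 39
Total = 38 + 39 = 77.
Check digit = (10 − (77 mod 10)) mod 10 = 3.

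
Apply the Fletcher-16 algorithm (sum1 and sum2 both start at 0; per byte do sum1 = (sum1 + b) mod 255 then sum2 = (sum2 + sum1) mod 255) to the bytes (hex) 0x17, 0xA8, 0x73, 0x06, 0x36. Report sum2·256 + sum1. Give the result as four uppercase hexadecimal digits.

Running sums (mod 255):
  after byte 0 (0x17): sum1=23, sum2=23
  after byte 1 (0xA8): sum1=191, sum2=214
  after byte 2 (0x73): sum1=51, sum2=10
  after byte 3 (0x06): sum1=57, sum2=67
  after byte 4 (0x36): sum1=111, sum2=178
Checksum = sum2·256 + sum1 = 178·256 + 111 = 45679 = 0xB26F.

B26F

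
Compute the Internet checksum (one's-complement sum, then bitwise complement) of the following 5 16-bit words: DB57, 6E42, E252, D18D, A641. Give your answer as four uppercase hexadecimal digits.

5C43

One's-complement addition (fold any carry out of bit 15 back into bit 0):
  0xDB57 + 0x6E42 = 0x14999 → wrap carry → 0x499A
  0x499A + 0xE252 = 0x12BEC → wrap carry → 0x2BED
  0x2BED + 0xD18D = 0x0FD7A
  0xFD7A + 0xA641 = 0x1A3BB → wrap carry → 0xA3BC
One's-complement sum = 0xA3BC.
Checksum = ~0xA3BC & 0xFFFF = 0x5C43.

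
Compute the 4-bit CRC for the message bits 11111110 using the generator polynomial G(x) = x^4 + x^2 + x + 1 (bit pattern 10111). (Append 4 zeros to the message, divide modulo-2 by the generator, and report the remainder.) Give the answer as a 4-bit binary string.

Append 4 zeros: 111111100000. Divide by 10111 (XOR where the leading bit is 1):
  pos 0: 11111 XOR 10111 = 01000
  pos 1: 10001 XOR 10111 = 00110
  pos 3: 11010 XOR 10111 = 01101
  pos 4: 11010 XOR 10111 = 01101
  pos 5: 11010 XOR 10111 = 01101
  pos 6: 11010 XOR 10111 = 01101
  pos 7: 11010 XOR 10111 = 01101
Remainder (last 4 bits) = 1101. This is the CRC / FCS.

1101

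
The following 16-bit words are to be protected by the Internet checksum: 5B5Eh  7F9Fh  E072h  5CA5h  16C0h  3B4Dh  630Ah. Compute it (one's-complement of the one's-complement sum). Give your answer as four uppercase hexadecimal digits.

One's-complement addition (fold any carry out of bit 15 back into bit 0):
  0x5B5E + 0x7F9F = 0x0DAFD
  0xDAFD + 0xE072 = 0x1BB6F → wrap carry → 0xBB70
  0xBB70 + 0x5CA5 = 0x11815 → wrap carry → 0x1816
  0x1816 + 0x16C0 = 0x02ED6
  0x2ED6 + 0x3B4D = 0x06A23
  0x6A23 + 0x630A = 0x0CD2D
One's-complement sum = 0xCD2D.
Checksum = ~0xCD2D & 0xFFFF = 0x32D2.

32D2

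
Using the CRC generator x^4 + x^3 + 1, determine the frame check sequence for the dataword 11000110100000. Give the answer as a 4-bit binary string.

Append 4 zeros: 110001101000000000. Divide by 11001 (XOR where the leading bit is 1):
  pos 0: 11000 XOR 11001 = 00001
  pos 4: 11101 XOR 11001 = 00100
  pos 6: 10000 XOR 11001 = 01001
  pos 7: 10010 XOR 11001 = 01011
  pos 8: 10110 XOR 11001 = 01111
  pos 9: 11110 XOR 11001 = 00111
  pos 11: 11100 XOR 11001 = 00101
  pos 13: 10100 XOR 11001 = 01101
Remainder (last 4 bits) = 1101. This is the CRC / FCS.

1101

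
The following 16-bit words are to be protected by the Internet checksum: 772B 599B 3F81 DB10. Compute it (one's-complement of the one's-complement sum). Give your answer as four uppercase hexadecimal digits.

14A7

One's-complement addition (fold any carry out of bit 15 back into bit 0):
  0x772B + 0x599B = 0x0D0C6
  0xD0C6 + 0x3F81 = 0x11047 → wrap carry → 0x1048
  0x1048 + 0xDB10 = 0x0EB58
One's-complement sum = 0xEB58.
Checksum = ~0xEB58 & 0xFFFF = 0x14A7.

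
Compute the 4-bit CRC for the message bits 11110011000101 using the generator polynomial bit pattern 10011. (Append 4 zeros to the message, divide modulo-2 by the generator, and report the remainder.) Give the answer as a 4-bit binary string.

Append 4 zeros: 111100110001010000. Divide by 10011 (XOR where the leading bit is 1):
  pos 0: 11110 XOR 10011 = 01101
  pos 1: 11010 XOR 10011 = 01001
  pos 2: 10011 XOR 10011 = 00000
  pos 7: 10001 XOR 10011 = 00010
  pos 10: 10010 XOR 10011 = 00001
Remainder (last 4 bits) = 1000. This is the CRC / FCS.

1000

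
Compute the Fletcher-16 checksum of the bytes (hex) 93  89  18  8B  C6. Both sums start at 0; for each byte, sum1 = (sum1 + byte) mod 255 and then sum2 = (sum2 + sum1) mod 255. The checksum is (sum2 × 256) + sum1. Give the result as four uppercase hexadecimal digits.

Running sums (mod 255):
  after byte 0 (93): sum1=147, sum2=147
  after byte 1 (89): sum1=29, sum2=176
  after byte 2 (18): sum1=53, sum2=229
  after byte 3 (8B): sum1=192, sum2=166
  after byte 4 (C6): sum1=135, sum2=46
Checksum = sum2·256 + sum1 = 46·256 + 135 = 11911 = 0x2E87.

2E87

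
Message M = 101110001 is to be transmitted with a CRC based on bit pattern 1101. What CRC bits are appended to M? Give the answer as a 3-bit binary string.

Append 3 zeros: 101110001000. Divide by 1101 (XOR where the leading bit is 1):
  pos 0: 1011 XOR 1101 = 0110
  pos 1: 1101 XOR 1101 = 0000
  pos 8: 1000 XOR 1101 = 0101
Remainder (last 3 bits) = 101. This is the CRC / FCS.

101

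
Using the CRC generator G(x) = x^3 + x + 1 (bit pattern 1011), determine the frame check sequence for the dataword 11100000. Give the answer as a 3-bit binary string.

101

Append 3 zeros: 11100000000. Divide by 1011 (XOR where the leading bit is 1):
  pos 0: 1110 XOR 1011 = 0101
  pos 1: 1010 XOR 1011 = 0001
  pos 4: 1000 XOR 1011 = 0011
  pos 6: 1100 XOR 1011 = 0111
  pos 7: 1110 XOR 1011 = 0101
Remainder (last 3 bits) = 101. This is the CRC / FCS.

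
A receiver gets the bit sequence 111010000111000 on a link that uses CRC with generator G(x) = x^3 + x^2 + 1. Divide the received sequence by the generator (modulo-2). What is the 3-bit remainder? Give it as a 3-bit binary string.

000

Modulo-2 division of 111010000111000 by 1101:
  pos 0: 1110 XOR 1101 = 0011
  pos 2: 1110 XOR 1101 = 0011
  pos 4: 1100 XOR 1101 = 0001
  pos 7: 1011 XOR 1101 = 0110
  pos 8: 1101 XOR 1101 = 0000
Remainder = 000 (zero — the frame passes the CRC check).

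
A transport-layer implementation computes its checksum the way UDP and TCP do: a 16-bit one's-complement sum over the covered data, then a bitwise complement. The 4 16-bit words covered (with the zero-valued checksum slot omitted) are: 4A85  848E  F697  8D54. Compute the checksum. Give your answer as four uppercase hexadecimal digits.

ACFF

One's-complement addition (fold any carry out of bit 15 back into bit 0):
  0x4A85 + 0x848E = 0x0CF13
  0xCF13 + 0xF697 = 0x1C5AA → wrap carry → 0xC5AB
  0xC5AB + 0x8D54 = 0x152FF → wrap carry → 0x5300
One's-complement sum = 0x5300.
Checksum = ~0x5300 & 0xFFFF = 0xACFF.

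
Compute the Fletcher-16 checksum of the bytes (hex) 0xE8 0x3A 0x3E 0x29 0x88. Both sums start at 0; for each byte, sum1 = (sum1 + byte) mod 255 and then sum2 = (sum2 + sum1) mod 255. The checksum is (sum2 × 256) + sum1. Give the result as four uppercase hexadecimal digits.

Running sums (mod 255):
  after byte 0 (0xE8): sum1=232, sum2=232
  after byte 1 (0x3A): sum1=35, sum2=12
  after byte 2 (0x3E): sum1=97, sum2=109
  after byte 3 (0x29): sum1=138, sum2=247
  after byte 4 (0x88): sum1=19, sum2=11
Checksum = sum2·256 + sum1 = 11·256 + 19 = 2835 = 0x0B13.

0B13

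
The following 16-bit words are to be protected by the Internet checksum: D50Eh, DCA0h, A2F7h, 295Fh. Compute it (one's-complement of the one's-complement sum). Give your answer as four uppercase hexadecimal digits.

81F9

One's-complement addition (fold any carry out of bit 15 back into bit 0):
  0xD50E + 0xDCA0 = 0x1B1AE → wrap carry → 0xB1AF
  0xB1AF + 0xA2F7 = 0x154A6 → wrap carry → 0x54A7
  0x54A7 + 0x295F = 0x07E06
One's-complement sum = 0x7E06.
Checksum = ~0x7E06 & 0xFFFF = 0x81F9.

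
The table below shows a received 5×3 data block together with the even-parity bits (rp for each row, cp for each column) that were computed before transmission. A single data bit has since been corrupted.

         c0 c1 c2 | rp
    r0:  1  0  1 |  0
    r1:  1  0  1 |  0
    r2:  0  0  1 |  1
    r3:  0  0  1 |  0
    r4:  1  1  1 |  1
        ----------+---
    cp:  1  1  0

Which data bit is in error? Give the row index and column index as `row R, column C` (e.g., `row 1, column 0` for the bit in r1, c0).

row 3, column 2

Recompute each row's even parity and compare to rp:
  r0: data parity 0, sent rp 0 → ok
  r1: data parity 0, sent rp 0 → ok
  r2: data parity 1, sent rp 1 → ok
  r3: data parity 1, sent rp 0 → mismatch
  r4: data parity 1, sent rp 1 → ok
Recompute each column's even parity and compare to cp:
  c0: data parity 1, sent cp 1 → ok
  c1: data parity 1, sent cp 1 → ok
  c2: data parity 1, sent cp 0 → mismatch
Exactly one row (r3) and one column (c2) fail → the flipped bit is at their intersection.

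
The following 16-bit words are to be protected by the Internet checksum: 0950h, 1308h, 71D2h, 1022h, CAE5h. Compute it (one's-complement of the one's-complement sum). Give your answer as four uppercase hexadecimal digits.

One's-complement addition (fold any carry out of bit 15 back into bit 0):
  0x0950 + 0x1308 = 0x01C58
  0x1C58 + 0x71D2 = 0x08E2A
  0x8E2A + 0x1022 = 0x09E4C
  0x9E4C + 0xCAE5 = 0x16931 → wrap carry → 0x6932
One's-complement sum = 0x6932.
Checksum = ~0x6932 & 0xFFFF = 0x96CD.

96CD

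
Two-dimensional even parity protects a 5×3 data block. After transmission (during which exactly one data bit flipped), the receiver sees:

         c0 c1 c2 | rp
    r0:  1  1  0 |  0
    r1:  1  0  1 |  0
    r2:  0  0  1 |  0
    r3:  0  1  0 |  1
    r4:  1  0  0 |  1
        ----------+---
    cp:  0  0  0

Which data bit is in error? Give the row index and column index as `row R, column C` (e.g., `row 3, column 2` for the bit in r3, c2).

row 2, column 0

Recompute each row's even parity and compare to rp:
  r0: data parity 0, sent rp 0 → ok
  r1: data parity 0, sent rp 0 → ok
  r2: data parity 1, sent rp 0 → mismatch
  r3: data parity 1, sent rp 1 → ok
  r4: data parity 1, sent rp 1 → ok
Recompute each column's even parity and compare to cp:
  c0: data parity 1, sent cp 0 → mismatch
  c1: data parity 0, sent cp 0 → ok
  c2: data parity 0, sent cp 0 → ok
Exactly one row (r2) and one column (c0) fail → the flipped bit is at their intersection.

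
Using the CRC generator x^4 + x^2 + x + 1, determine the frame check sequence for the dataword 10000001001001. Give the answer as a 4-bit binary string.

0110

Append 4 zeros: 100000010010010000. Divide by 10111 (XOR where the leading bit is 1):
  pos 0: 10000 XOR 10111 = 00111
  pos 2: 11100 XOR 10111 = 01011
  pos 3: 10111 XOR 10111 = 00000
  pos 10: 10010 XOR 10111 = 00101
  pos 12: 10100 XOR 10111 = 00011
Remainder (last 4 bits) = 0110. This is the CRC / FCS.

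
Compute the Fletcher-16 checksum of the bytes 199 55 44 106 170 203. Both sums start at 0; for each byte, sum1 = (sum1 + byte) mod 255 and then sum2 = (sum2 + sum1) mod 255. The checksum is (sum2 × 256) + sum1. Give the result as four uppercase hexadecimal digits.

D30C

Running sums (mod 255):
  after byte 0 (199): sum1=199, sum2=199
  after byte 1 (55): sum1=254, sum2=198
  after byte 2 (44): sum1=43, sum2=241
  after byte 3 (106): sum1=149, sum2=135
  after byte 4 (170): sum1=64, sum2=199
  after byte 5 (203): sum1=12, sum2=211
Checksum = sum2·256 + sum1 = 211·256 + 12 = 54028 = 0xD30C.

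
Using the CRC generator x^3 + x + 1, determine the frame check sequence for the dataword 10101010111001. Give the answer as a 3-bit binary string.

100

Append 3 zeros: 10101010111001000. Divide by 1011 (XOR where the leading bit is 1):
  pos 0: 1010 XOR 1011 = 0001
  pos 3: 1101 XOR 1011 = 0110
  pos 4: 1100 XOR 1011 = 0111
  pos 5: 1111 XOR 1011 = 0100
  pos 6: 1001 XOR 1011 = 0010
  pos 8: 1010 XOR 1011 = 0001
  pos 11: 1010 XOR 1011 = 0001
Remainder (last 3 bits) = 100. This is the CRC / FCS.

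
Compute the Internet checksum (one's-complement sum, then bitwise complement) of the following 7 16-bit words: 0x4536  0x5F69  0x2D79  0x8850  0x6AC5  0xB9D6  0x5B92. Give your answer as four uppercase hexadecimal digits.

One's-complement addition (fold any carry out of bit 15 back into bit 0):
  0x4536 + 0x5F69 = 0x0A49F
  0xA49F + 0x2D79 = 0x0D218
  0xD218 + 0x8850 = 0x15A68 → wrap carry → 0x5A69
  0x5A69 + 0x6AC5 = 0x0C52E
  0xC52E + 0xB9D6 = 0x17F04 → wrap carry → 0x7F05
  0x7F05 + 0x5B92 = 0x0DA97
One's-complement sum = 0xDA97.
Checksum = ~0xDA97 & 0xFFFF = 0x2568.

2568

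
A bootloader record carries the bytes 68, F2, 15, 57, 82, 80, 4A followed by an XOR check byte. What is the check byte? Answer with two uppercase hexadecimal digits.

90

XOR the bytes together:
  start with 0x68
  0x68 ⊕ 0xF2 = 0x9A
  0x9A ⊕ 0x15 = 0x8F
  0x8F ⊕ 0x57 = 0xD8
  0xD8 ⊕ 0x82 = 0x5A
  0x5A ⊕ 0x80 = 0xDA
  0xDA ⊕ 0x4A = 0x90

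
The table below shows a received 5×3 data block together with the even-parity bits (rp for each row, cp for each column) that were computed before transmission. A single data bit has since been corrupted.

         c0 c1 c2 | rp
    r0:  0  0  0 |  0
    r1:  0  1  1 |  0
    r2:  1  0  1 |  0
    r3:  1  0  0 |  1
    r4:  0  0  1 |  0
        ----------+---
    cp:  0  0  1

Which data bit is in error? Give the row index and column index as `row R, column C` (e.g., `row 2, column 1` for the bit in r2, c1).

Recompute each row's even parity and compare to rp:
  r0: data parity 0, sent rp 0 → ok
  r1: data parity 0, sent rp 0 → ok
  r2: data parity 0, sent rp 0 → ok
  r3: data parity 1, sent rp 1 → ok
  r4: data parity 1, sent rp 0 → mismatch
Recompute each column's even parity and compare to cp:
  c0: data parity 0, sent cp 0 → ok
  c1: data parity 1, sent cp 0 → mismatch
  c2: data parity 1, sent cp 1 → ok
Exactly one row (r4) and one column (c1) fail → the flipped bit is at their intersection.

row 4, column 1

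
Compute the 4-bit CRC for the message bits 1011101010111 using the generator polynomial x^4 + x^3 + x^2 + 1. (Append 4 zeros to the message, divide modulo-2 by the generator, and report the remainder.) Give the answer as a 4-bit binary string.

0010

Append 4 zeros: 10111010101110000. Divide by 11101 (XOR where the leading bit is 1):
  pos 0: 10111 XOR 11101 = 01010
  pos 1: 10100 XOR 11101 = 01001
  pos 2: 10011 XOR 11101 = 01110
  pos 3: 11100 XOR 11101 = 00001
  pos 7: 11011 XOR 11101 = 00110
  pos 9: 11010 XOR 11101 = 00111
  pos 11: 11100 XOR 11101 = 00001
Remainder (last 4 bits) = 0010. This is the CRC / FCS.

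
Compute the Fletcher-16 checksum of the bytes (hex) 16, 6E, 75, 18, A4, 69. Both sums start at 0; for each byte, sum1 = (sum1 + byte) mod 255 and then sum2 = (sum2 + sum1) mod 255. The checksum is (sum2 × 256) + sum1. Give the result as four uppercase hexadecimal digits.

Running sums (mod 255):
  after byte 0 (16): sum1=22, sum2=22
  after byte 1 (6E): sum1=132, sum2=154
  after byte 2 (75): sum1=249, sum2=148
  after byte 3 (18): sum1=18, sum2=166
  after byte 4 (A4): sum1=182, sum2=93
  after byte 5 (69): sum1=32, sum2=125
Checksum = sum2·256 + sum1 = 125·256 + 32 = 32032 = 0x7D20.

7D20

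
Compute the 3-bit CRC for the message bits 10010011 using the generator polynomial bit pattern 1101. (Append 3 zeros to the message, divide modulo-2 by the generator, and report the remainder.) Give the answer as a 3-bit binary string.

110

Append 3 zeros: 10010011000. Divide by 1101 (XOR where the leading bit is 1):
  pos 0: 1001 XOR 1101 = 0100
  pos 1: 1000 XOR 1101 = 0101
  pos 2: 1010 XOR 1101 = 0111
  pos 3: 1111 XOR 1101 = 0010
  pos 5: 1010 XOR 1101 = 0111
  pos 6: 1110 XOR 1101 = 0011
Remainder (last 3 bits) = 110. This is the CRC / FCS.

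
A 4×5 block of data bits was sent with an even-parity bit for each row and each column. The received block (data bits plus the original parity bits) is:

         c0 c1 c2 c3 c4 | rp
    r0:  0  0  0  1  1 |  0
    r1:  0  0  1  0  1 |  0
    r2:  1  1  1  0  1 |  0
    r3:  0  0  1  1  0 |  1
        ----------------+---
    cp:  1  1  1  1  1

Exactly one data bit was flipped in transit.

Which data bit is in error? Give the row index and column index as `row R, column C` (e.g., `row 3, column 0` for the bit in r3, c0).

Recompute each row's even parity and compare to rp:
  r0: data parity 0, sent rp 0 → ok
  r1: data parity 0, sent rp 0 → ok
  r2: data parity 0, sent rp 0 → ok
  r3: data parity 0, sent rp 1 → mismatch
Recompute each column's even parity and compare to cp:
  c0: data parity 1, sent cp 1 → ok
  c1: data parity 1, sent cp 1 → ok
  c2: data parity 1, sent cp 1 → ok
  c3: data parity 0, sent cp 1 → mismatch
  c4: data parity 1, sent cp 1 → ok
Exactly one row (r3) and one column (c3) fail → the flipped bit is at their intersection.

row 3, column 3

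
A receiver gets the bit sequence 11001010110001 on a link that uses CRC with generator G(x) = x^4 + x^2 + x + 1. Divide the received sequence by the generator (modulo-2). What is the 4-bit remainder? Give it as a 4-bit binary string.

Modulo-2 division of 11001010110001 by 10111:
  pos 0: 11001 XOR 10111 = 01110
  pos 1: 11100 XOR 10111 = 01011
  pos 2: 10111 XOR 10111 = 00000
  pos 8: 11000 XOR 10111 = 01111
  pos 9: 11111 XOR 10111 = 01000
Remainder = 1000 (nonzero — an error is detected).

1000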